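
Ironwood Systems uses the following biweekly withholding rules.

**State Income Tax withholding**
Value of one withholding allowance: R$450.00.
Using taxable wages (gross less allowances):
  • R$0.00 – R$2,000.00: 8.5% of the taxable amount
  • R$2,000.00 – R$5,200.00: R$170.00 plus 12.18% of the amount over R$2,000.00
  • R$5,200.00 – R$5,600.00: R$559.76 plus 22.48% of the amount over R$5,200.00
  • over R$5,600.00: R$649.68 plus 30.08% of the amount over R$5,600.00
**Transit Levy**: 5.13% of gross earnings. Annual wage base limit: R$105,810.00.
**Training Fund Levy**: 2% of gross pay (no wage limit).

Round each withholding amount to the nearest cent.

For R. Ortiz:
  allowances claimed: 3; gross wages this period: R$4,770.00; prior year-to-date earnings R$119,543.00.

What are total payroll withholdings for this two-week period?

R$438.36

State Income Tax: taxable = R$4,770.00 − 3×R$450.00 = R$3,420.00
  R$170.00 + 12.18% × (R$3,420.00 − R$2,000.00) = R$170.00 + 12.18% × R$1,420.00 = R$342.96
Transit Levy: YTD R$119,543.00 ≥ cap R$105,810.00 → R$0.00
Training Fund Levy: 2% × R$4,770.00 = R$95.40
Total: R$342.96 + R$0.00 + R$95.40 = R$438.36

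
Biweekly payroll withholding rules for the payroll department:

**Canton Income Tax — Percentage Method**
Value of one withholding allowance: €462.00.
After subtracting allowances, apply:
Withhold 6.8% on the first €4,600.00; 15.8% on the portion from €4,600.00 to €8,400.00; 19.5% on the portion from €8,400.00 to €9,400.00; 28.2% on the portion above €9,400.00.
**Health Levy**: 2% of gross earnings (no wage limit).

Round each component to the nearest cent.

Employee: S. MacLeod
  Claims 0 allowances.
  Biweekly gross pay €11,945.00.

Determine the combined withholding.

€2,064.79

Canton Income Tax: taxable = €11,945.00
  €1,108.20 + 28.2% × (€11,945.00 − €9,400.00) = €1,108.20 + 28.2% × €2,545.00 = €1,825.89
Health Levy: 2% × €11,945.00 = €238.90
Total: €1,825.89 + €238.90 = €2,064.79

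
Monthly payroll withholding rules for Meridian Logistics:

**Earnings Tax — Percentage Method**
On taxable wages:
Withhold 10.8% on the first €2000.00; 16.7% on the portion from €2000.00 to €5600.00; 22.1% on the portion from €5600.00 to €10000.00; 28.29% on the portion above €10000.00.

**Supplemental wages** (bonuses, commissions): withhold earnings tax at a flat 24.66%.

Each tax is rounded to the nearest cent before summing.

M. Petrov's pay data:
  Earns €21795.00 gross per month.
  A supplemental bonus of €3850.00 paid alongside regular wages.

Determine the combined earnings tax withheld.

€6075.82

Earnings Tax: taxable = €21795.00
  €1789.60 + 28.29% × (€21795.00 − €10000.00) = €1789.60 + 28.29% × €11795.00 = €5126.41
Supplemental (24.66% flat on bonus): 24.66% × €3850.00 = €949.41
Total earnings tax: €5126.41 + €949.41 = €6075.82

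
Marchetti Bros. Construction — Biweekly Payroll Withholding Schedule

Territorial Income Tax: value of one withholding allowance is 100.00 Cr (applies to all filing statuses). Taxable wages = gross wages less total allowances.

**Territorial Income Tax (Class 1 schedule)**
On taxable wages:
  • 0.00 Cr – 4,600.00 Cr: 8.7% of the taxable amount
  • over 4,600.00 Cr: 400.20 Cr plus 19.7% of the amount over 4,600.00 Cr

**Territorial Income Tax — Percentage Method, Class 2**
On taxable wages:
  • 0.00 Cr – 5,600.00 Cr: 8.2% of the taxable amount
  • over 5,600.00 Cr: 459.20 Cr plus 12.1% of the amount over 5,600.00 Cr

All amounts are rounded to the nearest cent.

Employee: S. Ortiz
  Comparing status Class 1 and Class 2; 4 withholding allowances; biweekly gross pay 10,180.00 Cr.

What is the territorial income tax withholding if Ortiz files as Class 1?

Territorial Income Tax (Class 1): taxable = 10,180.00 Cr − 4×100.00 Cr = 9,780.00 Cr
  400.20 Cr + 19.7% × (9,780.00 Cr − 4,600.00 Cr) = 400.20 Cr + 19.7% × 5,180.00 Cr = 1,420.66 Cr

1,420.66 Cr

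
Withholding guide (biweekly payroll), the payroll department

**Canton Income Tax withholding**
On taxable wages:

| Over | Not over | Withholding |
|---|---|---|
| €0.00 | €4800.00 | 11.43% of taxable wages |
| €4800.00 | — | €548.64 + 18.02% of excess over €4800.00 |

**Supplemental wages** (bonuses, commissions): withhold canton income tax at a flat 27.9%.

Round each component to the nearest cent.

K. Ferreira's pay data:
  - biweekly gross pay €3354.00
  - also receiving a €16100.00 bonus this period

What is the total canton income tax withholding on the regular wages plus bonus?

Canton Income Tax: taxable = €3354.00
  11.43% × €3354.00 = €383.36
Supplemental (27.9% flat on bonus): 27.9% × €16100.00 = €4491.90
Total canton income tax: €383.36 + €4491.90 = €4875.26

€4875.26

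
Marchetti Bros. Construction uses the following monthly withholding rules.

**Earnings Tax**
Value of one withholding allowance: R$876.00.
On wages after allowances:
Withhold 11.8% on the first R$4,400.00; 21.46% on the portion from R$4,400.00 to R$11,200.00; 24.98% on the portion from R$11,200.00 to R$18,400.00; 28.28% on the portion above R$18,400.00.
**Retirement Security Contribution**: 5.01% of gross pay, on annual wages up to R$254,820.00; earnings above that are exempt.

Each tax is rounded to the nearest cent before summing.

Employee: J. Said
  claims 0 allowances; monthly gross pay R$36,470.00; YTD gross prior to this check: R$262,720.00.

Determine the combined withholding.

R$8,887.24

Earnings Tax: taxable = R$36,470.00
  R$3,777.04 + 28.28% × (R$36,470.00 − R$18,400.00) = R$3,777.04 + 28.28% × R$18,070.00 = R$8,887.24
Retirement Security Contribution: YTD R$262,720.00 ≥ cap R$254,820.00 → R$0.00
Total: R$8,887.24 + R$0.00 = R$8,887.24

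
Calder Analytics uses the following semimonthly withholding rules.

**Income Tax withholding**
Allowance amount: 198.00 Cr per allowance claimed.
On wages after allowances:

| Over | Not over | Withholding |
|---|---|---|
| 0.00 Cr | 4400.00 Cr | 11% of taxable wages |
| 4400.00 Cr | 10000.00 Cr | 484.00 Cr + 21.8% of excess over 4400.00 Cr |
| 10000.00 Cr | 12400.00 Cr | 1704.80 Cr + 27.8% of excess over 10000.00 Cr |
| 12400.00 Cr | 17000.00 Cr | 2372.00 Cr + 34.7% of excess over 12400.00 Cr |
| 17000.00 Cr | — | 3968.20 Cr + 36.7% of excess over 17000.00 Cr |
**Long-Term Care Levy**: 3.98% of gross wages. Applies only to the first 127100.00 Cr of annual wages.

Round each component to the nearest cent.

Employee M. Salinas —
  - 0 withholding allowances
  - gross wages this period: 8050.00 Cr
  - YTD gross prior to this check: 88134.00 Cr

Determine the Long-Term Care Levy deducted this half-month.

Long-Term Care Levy: 3.98% × 8050.00 Cr = 320.39 Cr

320.39 Cr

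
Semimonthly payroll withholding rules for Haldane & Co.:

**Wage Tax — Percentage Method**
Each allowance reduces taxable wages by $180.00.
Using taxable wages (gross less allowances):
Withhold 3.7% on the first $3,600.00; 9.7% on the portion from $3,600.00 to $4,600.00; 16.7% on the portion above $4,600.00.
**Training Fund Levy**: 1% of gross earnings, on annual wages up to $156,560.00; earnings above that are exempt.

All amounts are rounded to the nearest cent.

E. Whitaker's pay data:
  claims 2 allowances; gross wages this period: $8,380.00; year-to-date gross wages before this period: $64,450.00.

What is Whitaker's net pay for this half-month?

$7,494.86

Wage Tax: taxable = $8,380.00 − 2×$180.00 = $8,020.00
  $230.20 + 16.7% × ($8,020.00 − $4,600.00) = $230.20 + 16.7% × $3,420.00 = $801.34
Training Fund Levy: 1% × $8,380.00 = $83.80
Total withheld: $801.34 + $83.80 = $885.14
Net pay: $8,380.00 − $885.14 = $7,494.86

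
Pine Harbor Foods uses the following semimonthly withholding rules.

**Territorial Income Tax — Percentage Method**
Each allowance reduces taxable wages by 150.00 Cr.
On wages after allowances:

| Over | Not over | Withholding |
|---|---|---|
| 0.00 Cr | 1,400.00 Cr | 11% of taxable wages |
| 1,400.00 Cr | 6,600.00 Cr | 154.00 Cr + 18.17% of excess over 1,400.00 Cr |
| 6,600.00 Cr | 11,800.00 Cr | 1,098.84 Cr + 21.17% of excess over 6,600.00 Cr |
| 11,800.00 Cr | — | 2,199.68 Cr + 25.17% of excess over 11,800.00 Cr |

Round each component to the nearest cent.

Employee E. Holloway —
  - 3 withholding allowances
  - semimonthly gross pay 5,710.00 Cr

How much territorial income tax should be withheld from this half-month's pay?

855.36 Cr

Territorial Income Tax: taxable = 5,710.00 Cr − 3×150.00 Cr = 5,260.00 Cr
  154.00 Cr + 18.17% × (5,260.00 Cr − 1,400.00 Cr) = 154.00 Cr + 18.17% × 3,860.00 Cr = 855.36 Cr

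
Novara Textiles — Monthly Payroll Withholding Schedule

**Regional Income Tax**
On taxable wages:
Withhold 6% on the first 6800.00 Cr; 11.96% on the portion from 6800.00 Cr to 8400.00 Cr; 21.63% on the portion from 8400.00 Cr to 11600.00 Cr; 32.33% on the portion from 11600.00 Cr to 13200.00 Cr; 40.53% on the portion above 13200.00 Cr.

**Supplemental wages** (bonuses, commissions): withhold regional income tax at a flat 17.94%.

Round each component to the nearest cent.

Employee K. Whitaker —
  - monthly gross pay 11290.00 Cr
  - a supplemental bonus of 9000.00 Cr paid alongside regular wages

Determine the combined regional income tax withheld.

Regional Income Tax: taxable = 11290.00 Cr
  599.36 Cr + 21.63% × (11290.00 Cr − 8400.00 Cr) = 599.36 Cr + 21.63% × 2890.00 Cr = 1224.47 Cr
Supplemental (17.94% flat on bonus): 17.94% × 9000.00 Cr = 1614.60 Cr
Total regional income tax: 1224.47 Cr + 1614.60 Cr = 2839.07 Cr

2839.07 Cr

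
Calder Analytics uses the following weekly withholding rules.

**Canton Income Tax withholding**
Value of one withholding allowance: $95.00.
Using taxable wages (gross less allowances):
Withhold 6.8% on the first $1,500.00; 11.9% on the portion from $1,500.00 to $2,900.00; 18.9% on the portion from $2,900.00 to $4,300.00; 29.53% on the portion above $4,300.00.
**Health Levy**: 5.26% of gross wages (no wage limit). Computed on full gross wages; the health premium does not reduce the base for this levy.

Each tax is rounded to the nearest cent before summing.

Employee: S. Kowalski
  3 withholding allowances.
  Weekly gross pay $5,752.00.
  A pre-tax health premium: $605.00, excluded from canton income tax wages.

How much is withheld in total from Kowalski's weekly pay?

Canton Income Tax: taxable = $5,752.00 − $605.00 − 3×$95.00 = $4,862.00
  $533.20 + 29.53% × ($4,862.00 − $4,300.00) = $533.20 + 29.53% × $562.00 = $699.16
Health Levy: 5.26% × $5,752.00 = $302.56
Total: $699.16 + $302.56 = $1,001.72

$1,001.72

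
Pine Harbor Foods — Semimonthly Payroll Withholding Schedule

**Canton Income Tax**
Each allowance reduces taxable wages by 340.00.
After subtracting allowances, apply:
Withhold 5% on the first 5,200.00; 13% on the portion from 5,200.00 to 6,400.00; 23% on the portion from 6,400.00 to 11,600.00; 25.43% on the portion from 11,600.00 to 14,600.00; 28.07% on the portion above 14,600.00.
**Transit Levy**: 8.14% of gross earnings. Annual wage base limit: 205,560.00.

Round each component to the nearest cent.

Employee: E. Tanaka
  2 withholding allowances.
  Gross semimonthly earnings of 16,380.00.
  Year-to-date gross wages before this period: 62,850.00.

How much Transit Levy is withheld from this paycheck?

1,333.33

Transit Levy: 8.14% × 16,380.00 = 1,333.33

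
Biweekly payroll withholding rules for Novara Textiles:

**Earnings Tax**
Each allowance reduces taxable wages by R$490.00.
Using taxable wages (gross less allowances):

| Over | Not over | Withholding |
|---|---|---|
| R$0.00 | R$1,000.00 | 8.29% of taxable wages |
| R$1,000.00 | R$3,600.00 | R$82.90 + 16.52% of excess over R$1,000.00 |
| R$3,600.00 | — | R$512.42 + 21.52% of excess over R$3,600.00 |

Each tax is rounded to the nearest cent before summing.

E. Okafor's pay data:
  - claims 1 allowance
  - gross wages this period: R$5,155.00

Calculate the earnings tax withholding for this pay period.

R$741.61

Earnings Tax: taxable = R$5,155.00 − 1×R$490.00 = R$4,665.00
  R$512.42 + 21.52% × (R$4,665.00 − R$3,600.00) = R$512.42 + 21.52% × R$1,065.00 = R$741.61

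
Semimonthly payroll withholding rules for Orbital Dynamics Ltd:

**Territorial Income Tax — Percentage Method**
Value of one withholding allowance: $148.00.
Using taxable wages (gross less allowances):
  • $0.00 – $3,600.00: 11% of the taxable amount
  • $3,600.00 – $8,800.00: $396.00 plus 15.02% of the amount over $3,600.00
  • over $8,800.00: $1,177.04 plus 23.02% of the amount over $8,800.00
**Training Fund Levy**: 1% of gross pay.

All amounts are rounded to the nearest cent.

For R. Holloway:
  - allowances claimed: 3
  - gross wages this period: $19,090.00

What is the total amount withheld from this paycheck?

Territorial Income Tax: taxable = $19,090.00 − 3×$148.00 = $18,646.00
  $1,177.04 + 23.02% × ($18,646.00 − $8,800.00) = $1,177.04 + 23.02% × $9,846.00 = $3,443.59
Training Fund Levy: 1% × $19,090.00 = $190.90
Total: $3,443.59 + $190.90 = $3,634.49

$3,634.49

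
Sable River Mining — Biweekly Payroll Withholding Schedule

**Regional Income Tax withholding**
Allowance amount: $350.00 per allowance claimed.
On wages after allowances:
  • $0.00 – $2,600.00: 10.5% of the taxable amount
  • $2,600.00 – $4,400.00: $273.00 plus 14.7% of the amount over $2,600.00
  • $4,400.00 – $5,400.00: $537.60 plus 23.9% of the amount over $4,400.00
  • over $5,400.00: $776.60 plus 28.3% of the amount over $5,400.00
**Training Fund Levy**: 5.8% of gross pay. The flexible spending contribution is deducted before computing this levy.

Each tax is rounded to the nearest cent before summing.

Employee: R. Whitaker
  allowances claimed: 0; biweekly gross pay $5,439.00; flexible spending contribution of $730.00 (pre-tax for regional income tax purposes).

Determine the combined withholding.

$884.57

Regional Income Tax: taxable = $5,439.00 − $730.00 = $4,709.00
  $537.60 + 23.9% × ($4,709.00 − $4,400.00) = $537.60 + 23.9% × $309.00 = $611.45
Training Fund Levy: 5.8% × $4,709.00 = $273.12
Total: $611.45 + $273.12 = $884.57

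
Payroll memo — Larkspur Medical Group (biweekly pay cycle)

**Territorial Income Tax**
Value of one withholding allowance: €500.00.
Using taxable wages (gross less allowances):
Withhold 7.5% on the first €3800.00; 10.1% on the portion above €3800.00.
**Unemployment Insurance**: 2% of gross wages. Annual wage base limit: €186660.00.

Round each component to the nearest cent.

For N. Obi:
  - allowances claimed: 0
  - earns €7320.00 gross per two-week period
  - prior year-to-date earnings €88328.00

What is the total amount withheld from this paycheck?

Territorial Income Tax: taxable = €7320.00
  €285.00 + 10.1% × (€7320.00 − €3800.00) = €285.00 + 10.1% × €3520.00 = €640.52
Unemployment Insurance: 2% × €7320.00 = €146.40
Total: €640.52 + €146.40 = €786.92

€786.92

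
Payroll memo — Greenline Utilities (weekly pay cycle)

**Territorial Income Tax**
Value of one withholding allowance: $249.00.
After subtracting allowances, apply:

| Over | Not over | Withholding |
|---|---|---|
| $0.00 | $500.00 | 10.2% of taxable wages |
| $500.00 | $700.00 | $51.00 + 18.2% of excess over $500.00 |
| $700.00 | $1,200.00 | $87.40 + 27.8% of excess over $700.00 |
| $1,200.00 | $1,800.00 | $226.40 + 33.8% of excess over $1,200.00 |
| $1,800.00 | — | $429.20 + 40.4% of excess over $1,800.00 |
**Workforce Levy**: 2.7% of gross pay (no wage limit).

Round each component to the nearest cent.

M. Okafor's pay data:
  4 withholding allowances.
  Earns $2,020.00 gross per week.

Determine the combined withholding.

Territorial Income Tax: taxable = $2,020.00 − 4×$249.00 = $1,024.00
  $87.40 + 27.8% × ($1,024.00 − $700.00) = $87.40 + 27.8% × $324.00 = $177.47
Workforce Levy: 2.7% × $2,020.00 = $54.54
Total: $177.47 + $54.54 = $232.01

$232.01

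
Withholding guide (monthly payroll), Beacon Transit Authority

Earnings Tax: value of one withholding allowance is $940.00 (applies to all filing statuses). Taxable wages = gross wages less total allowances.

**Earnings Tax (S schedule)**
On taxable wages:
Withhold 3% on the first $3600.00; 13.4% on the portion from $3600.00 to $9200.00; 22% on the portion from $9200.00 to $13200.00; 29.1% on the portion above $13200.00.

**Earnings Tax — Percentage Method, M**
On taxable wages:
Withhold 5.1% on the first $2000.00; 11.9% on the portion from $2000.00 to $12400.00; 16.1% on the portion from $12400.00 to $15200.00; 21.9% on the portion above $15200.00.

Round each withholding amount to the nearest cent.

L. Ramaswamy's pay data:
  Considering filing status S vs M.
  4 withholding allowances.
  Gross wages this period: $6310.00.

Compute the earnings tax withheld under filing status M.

Earnings Tax (M): taxable = $6310.00 − 4×$940.00 = $2550.00
  $102.00 + 11.9% × ($2550.00 − $2000.00) = $102.00 + 11.9% × $550.00 = $167.45

$167.45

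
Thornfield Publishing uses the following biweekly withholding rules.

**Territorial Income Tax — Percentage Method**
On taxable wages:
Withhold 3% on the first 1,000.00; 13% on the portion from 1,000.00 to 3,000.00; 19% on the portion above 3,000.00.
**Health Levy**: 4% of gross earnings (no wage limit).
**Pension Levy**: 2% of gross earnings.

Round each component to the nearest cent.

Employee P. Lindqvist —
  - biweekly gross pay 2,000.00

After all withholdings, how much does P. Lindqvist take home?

Territorial Income Tax: taxable = 2,000.00
  30.00 + 13% × (2,000.00 − 1,000.00) = 30.00 + 13% × 1,000.00 = 160.00
Health Levy: 4% × 2,000.00 = 80.00
Pension Levy: 2% × 2,000.00 = 40.00
Total withheld: 160.00 + 80.00 + 40.00 = 280.00
Net pay: 2,000.00 − 280.00 = 1,720.00

1,720.00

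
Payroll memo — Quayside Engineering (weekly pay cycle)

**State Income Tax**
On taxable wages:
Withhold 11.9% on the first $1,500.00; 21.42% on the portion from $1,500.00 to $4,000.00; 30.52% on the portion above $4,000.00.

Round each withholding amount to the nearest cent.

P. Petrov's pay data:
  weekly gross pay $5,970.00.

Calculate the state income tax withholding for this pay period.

State Income Tax: taxable = $5,970.00
  $714.00 + 30.52% × ($5,970.00 − $4,000.00) = $714.00 + 30.52% × $1,970.00 = $1,315.24

$1,315.24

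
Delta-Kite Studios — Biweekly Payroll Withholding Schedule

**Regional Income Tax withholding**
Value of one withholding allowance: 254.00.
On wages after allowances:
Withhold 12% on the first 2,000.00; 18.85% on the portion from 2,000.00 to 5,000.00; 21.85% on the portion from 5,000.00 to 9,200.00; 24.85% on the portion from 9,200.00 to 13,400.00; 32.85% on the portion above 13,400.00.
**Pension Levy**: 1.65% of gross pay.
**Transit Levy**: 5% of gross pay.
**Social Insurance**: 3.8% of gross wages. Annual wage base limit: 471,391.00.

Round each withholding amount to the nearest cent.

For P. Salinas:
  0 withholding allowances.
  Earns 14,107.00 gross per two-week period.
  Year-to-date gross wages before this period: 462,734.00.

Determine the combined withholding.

4,266.24

Regional Income Tax: taxable = 14,107.00
  2,766.90 + 32.85% × (14,107.00 − 13,400.00) = 2,766.90 + 32.85% × 707.00 = 2,999.15
Pension Levy: 1.65% × 14,107.00 = 232.77
Transit Levy: 5% × 14,107.00 = 705.35
Social Insurance: cap 471,391.00 − YTD 462,734.00 = 8,657.00 subject; 3.8% × 8,657.00 = 328.97
Total: 2,999.15 + 232.77 + 705.35 + 328.97 = 4,266.24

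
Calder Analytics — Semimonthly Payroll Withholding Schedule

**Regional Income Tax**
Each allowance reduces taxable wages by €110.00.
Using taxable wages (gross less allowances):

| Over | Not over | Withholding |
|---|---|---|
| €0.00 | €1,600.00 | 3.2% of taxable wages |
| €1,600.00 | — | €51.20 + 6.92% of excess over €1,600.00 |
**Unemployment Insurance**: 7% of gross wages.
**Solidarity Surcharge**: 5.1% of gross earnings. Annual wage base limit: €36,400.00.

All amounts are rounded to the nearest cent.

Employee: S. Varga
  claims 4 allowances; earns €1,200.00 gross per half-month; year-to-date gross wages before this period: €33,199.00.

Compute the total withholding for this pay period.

Regional Income Tax: taxable = €1,200.00 − 4×€110.00 = €760.00
  3.2% × €760.00 = €24.32
Unemployment Insurance: 7% × €1,200.00 = €84.00
Solidarity Surcharge: 5.1% × €1,200.00 = €61.20
Total: €24.32 + €84.00 + €61.20 = €169.52

€169.52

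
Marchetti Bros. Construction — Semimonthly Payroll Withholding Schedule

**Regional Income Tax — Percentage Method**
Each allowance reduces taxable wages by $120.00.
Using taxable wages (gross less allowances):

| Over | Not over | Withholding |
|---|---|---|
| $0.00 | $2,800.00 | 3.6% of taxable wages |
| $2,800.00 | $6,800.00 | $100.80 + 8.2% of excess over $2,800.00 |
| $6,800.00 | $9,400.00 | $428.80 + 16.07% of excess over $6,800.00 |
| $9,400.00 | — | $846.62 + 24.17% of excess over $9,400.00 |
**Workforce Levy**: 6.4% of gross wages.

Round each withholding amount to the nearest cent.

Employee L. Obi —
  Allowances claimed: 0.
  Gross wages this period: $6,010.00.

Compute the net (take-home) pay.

Regional Income Tax: taxable = $6,010.00
  $100.80 + 8.2% × ($6,010.00 − $2,800.00) = $100.80 + 8.2% × $3,210.00 = $364.02
Workforce Levy: 6.4% × $6,010.00 = $384.64
Total withheld: $364.02 + $384.64 = $748.66
Net pay: $6,010.00 − $748.66 = $5,261.34

$5,261.34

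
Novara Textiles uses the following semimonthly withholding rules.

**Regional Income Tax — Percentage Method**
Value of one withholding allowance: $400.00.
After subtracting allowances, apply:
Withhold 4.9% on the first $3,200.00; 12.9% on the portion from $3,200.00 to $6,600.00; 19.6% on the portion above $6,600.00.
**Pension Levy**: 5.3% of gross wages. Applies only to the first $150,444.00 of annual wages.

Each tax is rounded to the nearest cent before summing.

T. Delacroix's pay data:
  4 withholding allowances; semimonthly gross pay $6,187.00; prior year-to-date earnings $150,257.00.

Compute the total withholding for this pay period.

Regional Income Tax: taxable = $6,187.00 − 4×$400.00 = $4,587.00
  $156.80 + 12.9% × ($4,587.00 − $3,200.00) = $156.80 + 12.9% × $1,387.00 = $335.72
Pension Levy: cap $150,444.00 − YTD $150,257.00 = $187.00 subject; 5.3% × $187.00 = $9.91
Total: $335.72 + $9.91 = $345.63

$345.63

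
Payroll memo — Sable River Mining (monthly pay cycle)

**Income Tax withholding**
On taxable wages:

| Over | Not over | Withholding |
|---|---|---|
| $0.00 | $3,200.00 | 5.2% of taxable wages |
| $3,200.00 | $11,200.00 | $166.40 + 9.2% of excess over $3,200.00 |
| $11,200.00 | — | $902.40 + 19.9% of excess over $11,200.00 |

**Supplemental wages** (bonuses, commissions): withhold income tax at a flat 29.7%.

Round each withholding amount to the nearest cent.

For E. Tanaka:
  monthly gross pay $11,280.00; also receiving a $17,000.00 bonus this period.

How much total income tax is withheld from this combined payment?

$5,967.32

Income Tax: taxable = $11,280.00
  $902.40 + 19.9% × ($11,280.00 − $11,200.00) = $902.40 + 19.9% × $80.00 = $918.32
Supplemental (29.7% flat on bonus): 29.7% × $17,000.00 = $5,049.00
Total income tax: $918.32 + $5,049.00 = $5,967.32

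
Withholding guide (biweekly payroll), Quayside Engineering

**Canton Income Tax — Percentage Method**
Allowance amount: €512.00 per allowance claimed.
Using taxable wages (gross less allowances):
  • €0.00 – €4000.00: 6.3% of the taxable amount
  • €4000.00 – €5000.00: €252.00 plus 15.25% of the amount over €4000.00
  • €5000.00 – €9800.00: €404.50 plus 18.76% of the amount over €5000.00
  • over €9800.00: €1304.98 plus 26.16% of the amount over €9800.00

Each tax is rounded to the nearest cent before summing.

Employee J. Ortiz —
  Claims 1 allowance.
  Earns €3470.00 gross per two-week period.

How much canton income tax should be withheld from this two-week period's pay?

€186.35

Canton Income Tax: taxable = €3470.00 − 1×€512.00 = €2958.00
  6.3% × €2958.00 = €186.35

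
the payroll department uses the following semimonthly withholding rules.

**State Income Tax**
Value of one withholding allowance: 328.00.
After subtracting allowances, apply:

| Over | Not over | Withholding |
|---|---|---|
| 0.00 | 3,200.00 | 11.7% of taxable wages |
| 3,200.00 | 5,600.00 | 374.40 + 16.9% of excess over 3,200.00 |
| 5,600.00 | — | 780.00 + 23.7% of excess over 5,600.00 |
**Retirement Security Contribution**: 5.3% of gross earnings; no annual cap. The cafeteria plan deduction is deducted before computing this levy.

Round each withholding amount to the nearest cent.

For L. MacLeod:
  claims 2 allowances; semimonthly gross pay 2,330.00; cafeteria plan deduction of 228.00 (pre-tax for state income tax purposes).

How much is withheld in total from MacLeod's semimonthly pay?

280.59

State Income Tax: taxable = 2,330.00 − 228.00 − 2×328.00 = 1,446.00
  11.7% × 1,446.00 = 169.18
Retirement Security Contribution: 5.3% × 2,102.00 = 111.41
Total: 169.18 + 111.41 = 280.59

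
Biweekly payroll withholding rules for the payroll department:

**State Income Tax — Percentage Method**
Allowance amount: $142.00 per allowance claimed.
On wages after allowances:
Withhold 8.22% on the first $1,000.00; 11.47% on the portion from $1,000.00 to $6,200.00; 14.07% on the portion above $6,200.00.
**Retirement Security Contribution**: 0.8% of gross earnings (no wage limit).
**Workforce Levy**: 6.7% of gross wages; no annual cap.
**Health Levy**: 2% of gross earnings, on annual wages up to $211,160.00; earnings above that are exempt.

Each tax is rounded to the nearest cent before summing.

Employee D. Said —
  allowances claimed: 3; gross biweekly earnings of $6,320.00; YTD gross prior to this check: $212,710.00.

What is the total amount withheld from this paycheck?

State Income Tax: taxable = $6,320.00 − 3×$142.00 = $5,894.00
  $82.20 + 11.47% × ($5,894.00 − $1,000.00) = $82.20 + 11.47% × $4,894.00 = $643.54
Retirement Security Contribution: 0.8% × $6,320.00 = $50.56
Workforce Levy: 6.7% × $6,320.00 = $423.44
Health Levy: YTD $212,710.00 ≥ cap $211,160.00 → $0.00
Total: $643.54 + $50.56 + $423.44 + $0.00 = $1,117.54

$1,117.54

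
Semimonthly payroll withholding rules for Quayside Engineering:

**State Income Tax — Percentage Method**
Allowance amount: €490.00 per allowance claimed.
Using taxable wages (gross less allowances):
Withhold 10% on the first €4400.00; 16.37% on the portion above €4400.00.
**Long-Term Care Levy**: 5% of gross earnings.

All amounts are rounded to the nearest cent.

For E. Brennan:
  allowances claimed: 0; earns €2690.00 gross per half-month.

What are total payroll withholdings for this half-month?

€403.50

State Income Tax: taxable = €2690.00
  10% × €2690.00 = €269.00
Long-Term Care Levy: 5% × €2690.00 = €134.50
Total: €269.00 + €134.50 = €403.50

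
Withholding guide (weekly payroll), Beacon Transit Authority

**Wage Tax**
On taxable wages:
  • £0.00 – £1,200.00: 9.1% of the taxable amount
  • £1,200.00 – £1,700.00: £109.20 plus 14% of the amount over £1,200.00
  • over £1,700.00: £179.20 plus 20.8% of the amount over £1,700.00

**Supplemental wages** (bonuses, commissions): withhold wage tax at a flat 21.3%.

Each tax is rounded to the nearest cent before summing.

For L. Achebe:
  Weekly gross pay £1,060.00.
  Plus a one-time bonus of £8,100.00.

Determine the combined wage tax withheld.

£1,821.76

Wage Tax: taxable = £1,060.00
  9.1% × £1,060.00 = £96.46
Supplemental (21.3% flat on bonus): 21.3% × £8,100.00 = £1,725.30
Total wage tax: £96.46 + £1,725.30 = £1,821.76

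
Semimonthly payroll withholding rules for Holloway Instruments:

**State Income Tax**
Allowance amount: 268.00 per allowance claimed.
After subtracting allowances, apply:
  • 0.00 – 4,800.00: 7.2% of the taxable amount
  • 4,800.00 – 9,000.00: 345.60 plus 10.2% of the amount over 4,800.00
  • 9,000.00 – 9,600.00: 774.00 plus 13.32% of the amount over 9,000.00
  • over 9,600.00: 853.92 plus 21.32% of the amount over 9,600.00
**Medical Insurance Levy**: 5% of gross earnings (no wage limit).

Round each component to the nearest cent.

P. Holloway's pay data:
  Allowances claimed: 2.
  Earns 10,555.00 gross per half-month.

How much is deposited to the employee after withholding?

State Income Tax: taxable = 10,555.00 − 2×268.00 = 10,019.00
  853.92 + 21.32% × (10,019.00 − 9,600.00) = 853.92 + 21.32% × 419.00 = 943.25
Medical Insurance Levy: 5% × 10,555.00 = 527.75
Total withheld: 943.25 + 527.75 = 1,471.00
Net pay: 10,555.00 − 1,471.00 = 9,084.00

9,084.00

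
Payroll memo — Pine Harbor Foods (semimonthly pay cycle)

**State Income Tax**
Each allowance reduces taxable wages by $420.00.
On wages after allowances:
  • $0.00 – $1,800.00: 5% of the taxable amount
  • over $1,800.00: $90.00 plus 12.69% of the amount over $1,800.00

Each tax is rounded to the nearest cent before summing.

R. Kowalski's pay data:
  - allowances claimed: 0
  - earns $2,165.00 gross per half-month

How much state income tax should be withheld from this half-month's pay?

State Income Tax: taxable = $2,165.00
  $90.00 + 12.69% × ($2,165.00 − $1,800.00) = $90.00 + 12.69% × $365.00 = $136.32

$136.32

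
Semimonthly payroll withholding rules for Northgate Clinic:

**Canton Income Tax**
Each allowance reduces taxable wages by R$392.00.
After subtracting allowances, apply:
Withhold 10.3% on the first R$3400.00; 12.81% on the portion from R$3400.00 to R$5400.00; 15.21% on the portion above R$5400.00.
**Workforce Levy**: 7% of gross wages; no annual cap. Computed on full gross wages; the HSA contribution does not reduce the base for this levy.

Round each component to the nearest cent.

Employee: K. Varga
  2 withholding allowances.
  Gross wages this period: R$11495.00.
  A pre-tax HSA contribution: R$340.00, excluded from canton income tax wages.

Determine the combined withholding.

R$2167.14

Canton Income Tax: taxable = R$11495.00 − R$340.00 − 2×R$392.00 = R$10371.00
  R$606.40 + 15.21% × (R$10371.00 − R$5400.00) = R$606.40 + 15.21% × R$4971.00 = R$1362.49
Workforce Levy: 7% × R$11495.00 = R$804.65
Total: R$1362.49 + R$804.65 = R$2167.14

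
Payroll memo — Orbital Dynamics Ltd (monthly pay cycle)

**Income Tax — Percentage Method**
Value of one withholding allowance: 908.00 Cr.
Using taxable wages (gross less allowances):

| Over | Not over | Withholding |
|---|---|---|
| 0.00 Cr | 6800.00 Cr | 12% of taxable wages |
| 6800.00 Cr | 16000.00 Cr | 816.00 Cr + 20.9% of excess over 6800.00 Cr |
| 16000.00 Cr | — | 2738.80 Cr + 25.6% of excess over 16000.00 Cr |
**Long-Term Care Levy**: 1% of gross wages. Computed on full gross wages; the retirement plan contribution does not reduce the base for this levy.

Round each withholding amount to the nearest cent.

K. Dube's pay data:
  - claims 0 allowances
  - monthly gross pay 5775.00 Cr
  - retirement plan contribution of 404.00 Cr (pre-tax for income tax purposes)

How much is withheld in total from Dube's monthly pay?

Income Tax: taxable = 5775.00 Cr − 404.00 Cr = 5371.00 Cr
  12% × 5371.00 Cr = 644.52 Cr
Long-Term Care Levy: 1% × 5775.00 Cr = 57.75 Cr
Total: 644.52 Cr + 57.75 Cr = 702.27 Cr

702.27 Cr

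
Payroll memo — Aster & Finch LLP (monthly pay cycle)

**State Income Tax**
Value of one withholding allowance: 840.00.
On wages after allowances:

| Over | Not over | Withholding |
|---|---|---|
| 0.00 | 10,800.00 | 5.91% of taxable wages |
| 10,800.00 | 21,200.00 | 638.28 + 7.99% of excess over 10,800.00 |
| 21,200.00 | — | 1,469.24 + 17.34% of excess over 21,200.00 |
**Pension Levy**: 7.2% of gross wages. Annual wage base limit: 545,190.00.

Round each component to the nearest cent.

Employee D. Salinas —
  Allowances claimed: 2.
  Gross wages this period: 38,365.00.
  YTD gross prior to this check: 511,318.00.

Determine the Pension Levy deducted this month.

2,438.78

Pension Levy: cap 545,190.00 − YTD 511,318.00 = 33,872.00 subject; 7.2% × 33,872.00 = 2,438.78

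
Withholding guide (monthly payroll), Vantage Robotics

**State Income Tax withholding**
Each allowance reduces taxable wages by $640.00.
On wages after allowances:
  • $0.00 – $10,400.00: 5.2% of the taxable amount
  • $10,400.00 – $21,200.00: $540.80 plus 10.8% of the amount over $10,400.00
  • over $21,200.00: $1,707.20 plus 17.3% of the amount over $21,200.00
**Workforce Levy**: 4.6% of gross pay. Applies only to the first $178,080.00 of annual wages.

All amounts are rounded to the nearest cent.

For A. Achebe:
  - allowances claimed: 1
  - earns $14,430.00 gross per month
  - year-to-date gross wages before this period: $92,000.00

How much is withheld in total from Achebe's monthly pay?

State Income Tax: taxable = $14,430.00 − 1×$640.00 = $13,790.00
  $540.80 + 10.8% × ($13,790.00 − $10,400.00) = $540.80 + 10.8% × $3,390.00 = $906.92
Workforce Levy: 4.6% × $14,430.00 = $663.78
Total: $906.92 + $663.78 = $1,570.70

$1,570.70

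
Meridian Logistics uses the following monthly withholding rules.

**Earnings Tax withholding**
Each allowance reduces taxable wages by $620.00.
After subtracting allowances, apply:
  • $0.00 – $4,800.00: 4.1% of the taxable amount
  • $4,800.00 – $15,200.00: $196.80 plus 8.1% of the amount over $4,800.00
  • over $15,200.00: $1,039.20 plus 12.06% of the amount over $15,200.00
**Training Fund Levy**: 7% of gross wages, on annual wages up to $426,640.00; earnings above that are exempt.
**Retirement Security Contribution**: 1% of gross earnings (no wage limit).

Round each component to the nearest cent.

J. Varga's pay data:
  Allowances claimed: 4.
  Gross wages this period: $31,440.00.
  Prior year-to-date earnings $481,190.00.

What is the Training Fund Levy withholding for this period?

$0.00

Training Fund Levy: YTD $481,190.00 ≥ cap $426,640.00 → $0.00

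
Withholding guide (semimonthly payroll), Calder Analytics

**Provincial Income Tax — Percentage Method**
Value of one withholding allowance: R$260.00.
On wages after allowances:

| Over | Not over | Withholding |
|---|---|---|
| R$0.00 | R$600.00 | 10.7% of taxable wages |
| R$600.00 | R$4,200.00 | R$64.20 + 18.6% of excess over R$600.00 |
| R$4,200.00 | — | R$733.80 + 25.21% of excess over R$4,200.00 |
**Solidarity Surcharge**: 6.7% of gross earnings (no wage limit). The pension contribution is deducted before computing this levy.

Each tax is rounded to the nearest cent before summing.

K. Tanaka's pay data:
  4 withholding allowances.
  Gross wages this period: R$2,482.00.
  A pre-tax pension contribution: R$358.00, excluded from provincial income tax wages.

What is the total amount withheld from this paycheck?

Provincial Income Tax: taxable = R$2,482.00 − R$358.00 − 4×R$260.00 = R$1,084.00
  R$64.20 + 18.6% × (R$1,084.00 − R$600.00) = R$64.20 + 18.6% × R$484.00 = R$154.22
Solidarity Surcharge: 6.7% × R$2,124.00 = R$142.31
Total: R$154.22 + R$142.31 = R$296.53

R$296.53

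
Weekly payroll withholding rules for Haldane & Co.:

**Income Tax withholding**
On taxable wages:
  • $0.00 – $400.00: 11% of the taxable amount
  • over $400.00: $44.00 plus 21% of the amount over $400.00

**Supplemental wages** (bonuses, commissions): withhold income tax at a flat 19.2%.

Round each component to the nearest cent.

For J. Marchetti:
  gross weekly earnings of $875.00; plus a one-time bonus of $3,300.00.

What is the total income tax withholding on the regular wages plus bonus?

$777.35

Income Tax: taxable = $875.00
  $44.00 + 21% × ($875.00 − $400.00) = $44.00 + 21% × $475.00 = $143.75
Supplemental (19.2% flat on bonus): 19.2% × $3,300.00 = $633.60
Total income tax: $143.75 + $633.60 = $777.35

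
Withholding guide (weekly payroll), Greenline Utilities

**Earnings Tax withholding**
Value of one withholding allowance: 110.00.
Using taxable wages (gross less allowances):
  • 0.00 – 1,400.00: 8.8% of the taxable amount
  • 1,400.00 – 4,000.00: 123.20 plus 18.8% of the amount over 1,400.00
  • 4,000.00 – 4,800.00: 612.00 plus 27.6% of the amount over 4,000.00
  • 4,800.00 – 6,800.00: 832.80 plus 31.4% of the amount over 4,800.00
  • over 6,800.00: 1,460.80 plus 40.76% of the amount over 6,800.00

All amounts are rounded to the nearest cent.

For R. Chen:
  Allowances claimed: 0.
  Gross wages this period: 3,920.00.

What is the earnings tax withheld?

596.96

Earnings Tax: taxable = 3,920.00
  123.20 + 18.8% × (3,920.00 − 1,400.00) = 123.20 + 18.8% × 2,520.00 = 596.96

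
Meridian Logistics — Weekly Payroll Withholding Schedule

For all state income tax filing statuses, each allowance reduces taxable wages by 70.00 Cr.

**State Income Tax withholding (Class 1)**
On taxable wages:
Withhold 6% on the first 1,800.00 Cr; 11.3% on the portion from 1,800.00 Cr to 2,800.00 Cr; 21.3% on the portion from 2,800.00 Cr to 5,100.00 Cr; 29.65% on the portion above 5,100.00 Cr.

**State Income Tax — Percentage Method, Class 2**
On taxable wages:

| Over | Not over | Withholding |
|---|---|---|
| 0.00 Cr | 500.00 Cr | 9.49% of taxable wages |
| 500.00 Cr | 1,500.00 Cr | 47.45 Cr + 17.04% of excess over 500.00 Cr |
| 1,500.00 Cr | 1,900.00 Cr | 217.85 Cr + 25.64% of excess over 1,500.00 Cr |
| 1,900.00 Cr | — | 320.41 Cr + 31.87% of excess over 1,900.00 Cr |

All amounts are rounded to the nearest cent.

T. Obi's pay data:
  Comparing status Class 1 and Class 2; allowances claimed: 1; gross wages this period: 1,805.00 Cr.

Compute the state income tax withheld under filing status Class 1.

104.10 Cr

State Income Tax (Class 1): taxable = 1,805.00 Cr − 1×70.00 Cr = 1,735.00 Cr
  6% × 1,735.00 Cr = 104.10 Cr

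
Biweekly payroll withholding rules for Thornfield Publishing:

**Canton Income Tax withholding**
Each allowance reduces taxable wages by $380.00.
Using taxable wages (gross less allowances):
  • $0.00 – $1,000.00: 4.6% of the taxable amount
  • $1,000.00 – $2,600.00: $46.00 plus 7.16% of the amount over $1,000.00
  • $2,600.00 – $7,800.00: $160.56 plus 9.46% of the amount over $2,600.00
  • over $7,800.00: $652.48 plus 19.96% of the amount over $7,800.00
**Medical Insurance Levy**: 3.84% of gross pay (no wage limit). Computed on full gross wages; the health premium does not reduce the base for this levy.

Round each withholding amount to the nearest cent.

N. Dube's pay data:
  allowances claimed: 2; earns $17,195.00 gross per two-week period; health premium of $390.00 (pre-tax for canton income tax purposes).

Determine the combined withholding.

$2,958.47

Canton Income Tax: taxable = $17,195.00 − $390.00 − 2×$380.00 = $16,045.00
  $652.48 + 19.96% × ($16,045.00 − $7,800.00) = $652.48 + 19.96% × $8,245.00 = $2,298.18
Medical Insurance Levy: 3.84% × $17,195.00 = $660.29
Total: $2,298.18 + $660.29 = $2,958.47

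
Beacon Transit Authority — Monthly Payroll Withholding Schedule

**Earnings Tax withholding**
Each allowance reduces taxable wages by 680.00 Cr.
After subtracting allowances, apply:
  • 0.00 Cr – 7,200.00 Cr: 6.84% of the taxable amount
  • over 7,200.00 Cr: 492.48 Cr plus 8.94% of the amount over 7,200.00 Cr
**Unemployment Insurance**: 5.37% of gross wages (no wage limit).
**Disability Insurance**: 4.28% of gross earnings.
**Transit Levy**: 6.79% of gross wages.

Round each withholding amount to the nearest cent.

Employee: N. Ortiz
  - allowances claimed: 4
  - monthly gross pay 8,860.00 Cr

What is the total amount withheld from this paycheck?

Earnings Tax: taxable = 8,860.00 Cr − 4×680.00 Cr = 6,140.00 Cr
  6.84% × 6,140.00 Cr = 419.98 Cr
Unemployment Insurance: 5.37% × 8,860.00 Cr = 475.78 Cr
Disability Insurance: 4.28% × 8,860.00 Cr = 379.21 Cr
Transit Levy: 6.79% × 8,860.00 Cr = 601.59 Cr
Total: 419.98 Cr + 475.78 Cr + 379.21 Cr + 601.59 Cr = 1,876.56 Cr

1,876.56 Cr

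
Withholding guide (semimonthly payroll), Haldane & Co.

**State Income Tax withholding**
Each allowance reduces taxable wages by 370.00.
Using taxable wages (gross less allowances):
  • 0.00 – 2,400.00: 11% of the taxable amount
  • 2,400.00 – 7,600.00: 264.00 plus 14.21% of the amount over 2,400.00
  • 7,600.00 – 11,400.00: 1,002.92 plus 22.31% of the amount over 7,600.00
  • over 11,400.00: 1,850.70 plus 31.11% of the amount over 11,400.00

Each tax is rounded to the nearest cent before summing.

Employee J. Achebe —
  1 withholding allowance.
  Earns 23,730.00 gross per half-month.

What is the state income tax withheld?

5,571.46

State Income Tax: taxable = 23,730.00 − 1×370.00 = 23,360.00
  1,850.70 + 31.11% × (23,360.00 − 11,400.00) = 1,850.70 + 31.11% × 11,960.00 = 5,571.46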